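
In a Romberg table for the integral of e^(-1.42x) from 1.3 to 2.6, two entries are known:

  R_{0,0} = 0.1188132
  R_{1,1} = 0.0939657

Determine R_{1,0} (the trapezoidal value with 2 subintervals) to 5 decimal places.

From R_{1,1} = (4·R_{1,0} − R_{0,0})/3, solve for R_{1,0}:
4·R_{1,0} = 3·0.0939657 + 0.1188132 = 0.4007103
R_{1,0} = 0.1001776

0.10018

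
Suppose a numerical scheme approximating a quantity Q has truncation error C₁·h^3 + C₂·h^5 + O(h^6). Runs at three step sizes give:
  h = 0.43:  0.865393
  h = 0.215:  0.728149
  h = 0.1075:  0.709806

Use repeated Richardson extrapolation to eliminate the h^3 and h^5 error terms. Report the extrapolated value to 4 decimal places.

0.7071

First eliminate the h^3 term (factor 2^3 = 8):
  B₁ = (8·0.728149 − 0.865393)/7 = 0.708543
  B₂ = (8·0.709806 − 0.728149)/7 = 0.707186
Then eliminate the h^5 term (factor 2^5 = 32):
  (32·0.707186 − 0.708543)/31 = 0.707142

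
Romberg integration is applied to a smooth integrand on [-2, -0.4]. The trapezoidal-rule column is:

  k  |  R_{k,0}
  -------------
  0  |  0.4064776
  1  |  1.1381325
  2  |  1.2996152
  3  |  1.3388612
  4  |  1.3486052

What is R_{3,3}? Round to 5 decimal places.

1.35185

Richardson extrapolation on the trapezoidal column (denominator 4−1=3):
R_{1,1} = (4·1.1381325 − 0.4064776) / 3 = 1.3820175
R_{2,1} = (4·1.2996152 − 1.1381325) / 3 = 1.3534428
R_{3,1} = 1.3388612 + (1.3388612 − 1.2996152)/3 = 1.3519432
R_{2,2} = 1.3534428 + (1.3534428 − 1.3820175)/15 = 1.3515378
R_{3,2} = 1.3519432 + (1.3519432 − 1.3534428)/15 = 1.3518432
R_{3,3} = 1.3518432 + (1.3518432 − 1.3515378)/63 = 1.3518480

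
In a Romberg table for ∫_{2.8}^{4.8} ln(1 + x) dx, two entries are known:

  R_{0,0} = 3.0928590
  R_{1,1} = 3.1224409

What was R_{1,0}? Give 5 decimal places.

3.11505

From R_{1,1} = (4·R_{1,0} − R_{0,0})/3, solve for R_{1,0}:
4·R_{1,0} = 3·3.1224409 + 3.0928590 = 12.4601817
R_{1,0} = 3.1150454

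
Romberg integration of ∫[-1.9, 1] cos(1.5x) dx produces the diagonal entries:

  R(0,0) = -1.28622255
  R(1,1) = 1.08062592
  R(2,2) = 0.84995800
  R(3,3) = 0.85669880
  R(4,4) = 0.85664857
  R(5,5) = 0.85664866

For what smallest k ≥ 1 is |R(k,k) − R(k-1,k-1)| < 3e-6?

k = 5

|R(1,1) − R(0,0)| = 2.36684847 ≥ 3e-6
|R(2,2) − R(1,1)| = 0.23066792 ≥ 3e-6
|R(3,3) − R(2,2)| = 0.00674080 ≥ 3e-6
|R(4,4) − R(3,3)| = 0.00005023 ≥ 3e-6
|R(5,5) − R(4,4)| = 0.00000009 < 3e-6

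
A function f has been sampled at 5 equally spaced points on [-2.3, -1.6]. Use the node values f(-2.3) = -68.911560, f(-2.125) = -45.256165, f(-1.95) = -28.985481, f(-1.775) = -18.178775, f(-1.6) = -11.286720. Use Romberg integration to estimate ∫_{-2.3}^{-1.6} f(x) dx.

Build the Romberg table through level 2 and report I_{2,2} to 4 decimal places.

I_{0,0} (trapezoid, 1 panel, h=0.7000): -28.069398
I_{1,0} (trapezoid, 2 panels, h=0.3500): -24.179617
I_{2,0} (trapezoid, 4 panels, h=0.1750): -23.190923
I_{1,1} = -24.179617 + (-24.179617 − (-28.069398))/3 = -22.883023
I_{2,1} = -23.190923 + (-23.190923 − (-24.179617))/3 = -22.861358
I_{2,2} = -22.861358 + (-22.861358 − (-22.883023))/15 = -22.859914

-22.8599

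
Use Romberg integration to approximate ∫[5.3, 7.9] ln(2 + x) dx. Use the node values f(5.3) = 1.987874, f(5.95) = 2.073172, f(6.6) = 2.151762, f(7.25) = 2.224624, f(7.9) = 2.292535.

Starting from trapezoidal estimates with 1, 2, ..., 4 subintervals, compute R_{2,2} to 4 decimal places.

5.5846

R_{0,0} (trapezoid, 1 panel, h=2.6000): 5.564532
R_{1,0} (trapezoid, 2 panels, h=1.3000): 5.579556
R_{2,0} (trapezoid, 4 panels, h=0.6500): 5.583346
R_{1,1} = 5.579556 + (5.579556 − 5.564532)/3 = 5.584564
R_{2,1} = 5.583346 + (5.583346 − 5.579556)/3 = 5.584609
R_{2,2} = 5.584609 + (5.584609 − 5.584564)/15 = 5.584612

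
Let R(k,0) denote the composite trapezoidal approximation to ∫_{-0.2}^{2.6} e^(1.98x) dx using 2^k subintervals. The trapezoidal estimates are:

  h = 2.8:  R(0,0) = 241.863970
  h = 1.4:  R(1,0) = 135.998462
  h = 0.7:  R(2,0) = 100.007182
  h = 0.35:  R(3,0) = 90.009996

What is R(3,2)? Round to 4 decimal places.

86.5888

Richardson extrapolation on the trapezoidal column (denominator 4−1=3):
R(2,1) = (4·100.007182 − 135.998462) / 3 = 88.010089
R(3,1) = 90.009996 + (90.009996 − 100.007182)/3 = 86.677601
R(3,2) = 86.677601 + (86.677601 − 88.010089)/15 = 86.588768
(Column j=1 coincides with Simpson's rule on the same nodes.)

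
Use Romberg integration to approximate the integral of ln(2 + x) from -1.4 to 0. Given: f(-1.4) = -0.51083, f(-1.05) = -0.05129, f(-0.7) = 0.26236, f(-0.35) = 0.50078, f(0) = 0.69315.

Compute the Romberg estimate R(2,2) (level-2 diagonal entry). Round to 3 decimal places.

0.293

R(0,0) (trapezoid, 1 panel, h=1.4000): 0.12762
R(1,0) (trapezoid, 2 panels, h=0.7000): 0.24746
R(2,0) (trapezoid, 4 panels, h=0.3500): 0.28105
R(1,1) = 0.24746 + (0.24746 − 0.12762)/3 = 0.28741
R(2,1) = 0.28105 + (0.28105 − 0.24746)/3 = 0.29225
R(2,2) = 0.29225 + (0.29225 − 0.28741)/15 = 0.29257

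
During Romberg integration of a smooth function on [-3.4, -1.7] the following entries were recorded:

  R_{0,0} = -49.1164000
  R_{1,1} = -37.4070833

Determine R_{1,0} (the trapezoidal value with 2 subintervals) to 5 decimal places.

From R_{1,1} = (4·R_{1,0} − R_{0,0})/3, solve for R_{1,0}:
4·R_{1,0} = 3·(-37.4070833) + (-49.1164000) = -161.3376499
R_{1,0} = -40.3344125

-40.33441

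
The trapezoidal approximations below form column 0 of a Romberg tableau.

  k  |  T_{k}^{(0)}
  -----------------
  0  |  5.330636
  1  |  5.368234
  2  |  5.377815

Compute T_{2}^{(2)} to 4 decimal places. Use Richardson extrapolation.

5.3810

Richardson extrapolation on the trapezoidal column (denominator 4−1=3):
T_{1}^{(1)} = (4·5.368234 − 5.330636) / 3 = 5.380767
T_{2}^{(1)} = (4·5.377815 − 5.368234) / 3 = 5.381009
T_{2}^{(2)} = (16·5.381009 − 5.380767) / 15 = 5.381025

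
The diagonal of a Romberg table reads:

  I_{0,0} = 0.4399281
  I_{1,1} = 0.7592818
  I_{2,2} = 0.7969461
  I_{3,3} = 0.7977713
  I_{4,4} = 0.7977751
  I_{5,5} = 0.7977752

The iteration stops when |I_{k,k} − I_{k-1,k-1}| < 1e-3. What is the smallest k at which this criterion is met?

k = 3

|I_{1,1} − I_{0,0}| = 0.3193537 ≥ 1e-3
|I_{2,2} − I_{1,1}| = 0.0376643 ≥ 1e-3
|I_{3,3} − I_{2,2}| = 0.0008252 < 1e-3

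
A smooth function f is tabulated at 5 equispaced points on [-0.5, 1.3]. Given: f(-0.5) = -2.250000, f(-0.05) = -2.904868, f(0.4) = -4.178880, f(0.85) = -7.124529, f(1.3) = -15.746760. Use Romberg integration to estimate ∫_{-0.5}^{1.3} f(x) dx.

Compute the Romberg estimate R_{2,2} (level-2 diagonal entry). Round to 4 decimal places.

R_{0,0} (trapezoid, 1 panel, h=1.8000): -16.197084
R_{1,0} (trapezoid, 2 panels, h=0.9000): -11.859534
R_{2,0} (trapezoid, 4 panels, h=0.4500): -10.442996
R_{1,1} = -11.859534 + (-11.859534 − (-16.197084))/3 = -10.413684
R_{2,1} = -10.442996 + (-10.442996 − (-11.859534))/3 = -9.970817
R_{2,2} = -9.970817 + (-9.970817 − (-10.413684))/15 = -9.941293

-9.9413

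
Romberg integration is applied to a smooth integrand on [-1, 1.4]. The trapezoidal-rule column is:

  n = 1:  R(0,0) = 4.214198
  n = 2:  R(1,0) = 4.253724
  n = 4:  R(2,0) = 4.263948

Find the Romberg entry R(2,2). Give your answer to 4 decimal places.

Richardson extrapolation on the trapezoidal column (denominator 4−1=3):
R(1,1) = 4.253724 + (4.253724 − 4.214198)/3 = 4.266899
R(2,1) = (4·4.263948 − 4.253724) / 3 = 4.267356
R(2,2) = 4.267356 + (4.267356 − 4.266899)/15 = 4.267386

4.2674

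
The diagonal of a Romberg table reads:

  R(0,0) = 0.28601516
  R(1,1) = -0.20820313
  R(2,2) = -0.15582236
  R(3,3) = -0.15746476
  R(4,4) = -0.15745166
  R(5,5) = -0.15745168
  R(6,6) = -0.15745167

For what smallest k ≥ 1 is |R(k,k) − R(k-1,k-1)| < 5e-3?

k = 3

|R(1,1) − R(0,0)| = 0.49421829 ≥ 5e-3
|R(2,2) − R(1,1)| = 0.05238077 ≥ 5e-3
|R(3,3) − R(2,2)| = 0.00164240 < 5e-3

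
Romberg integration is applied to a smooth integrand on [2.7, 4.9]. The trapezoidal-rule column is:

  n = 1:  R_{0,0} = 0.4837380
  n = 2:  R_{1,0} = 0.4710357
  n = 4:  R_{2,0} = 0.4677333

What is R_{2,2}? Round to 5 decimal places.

Richardson extrapolation on the trapezoidal column (denominator 4−1=3):
R_{1,1} = (4·0.4710357 − 0.4837380) / 3 = 0.4668016
R_{2,1} = 0.4677333 + (0.4677333 − 0.4710357)/3 = 0.4666325
R_{2,2} = 0.4666325 + (0.4666325 − 0.4668016)/15 = 0.4666212
(Column j=1 coincides with Simpson's rule on the same nodes.)

0.46662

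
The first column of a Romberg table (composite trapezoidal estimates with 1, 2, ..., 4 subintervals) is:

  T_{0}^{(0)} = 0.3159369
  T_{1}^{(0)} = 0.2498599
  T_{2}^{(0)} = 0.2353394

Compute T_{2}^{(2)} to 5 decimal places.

T_{1}^{(1)} = 0.2498599 + (0.2498599 − 0.3159369)/3 = 0.2278342
T_{2}^{(1)} = (4·0.2353394 − 0.2498599) / 3 = 0.2304992
T_{2}^{(2)} = 0.2304992 + (0.2304992 − 0.2278342)/15 = 0.2306769

0.23068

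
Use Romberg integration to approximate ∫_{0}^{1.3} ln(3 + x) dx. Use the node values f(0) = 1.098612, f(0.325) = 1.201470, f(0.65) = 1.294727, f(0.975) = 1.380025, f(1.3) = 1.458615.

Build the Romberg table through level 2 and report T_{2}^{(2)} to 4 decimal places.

T_{0}^{(0)} (trapezoid, 1 panel, h=1.3000): 1.662198
T_{1}^{(0)} (trapezoid, 2 panels, h=0.6500): 1.672671
T_{2}^{(0)} (trapezoid, 4 panels, h=0.3250): 1.675322
T_{1}^{(1)} = 1.672671 + (1.672671 − 1.662198)/3 = 1.676162
T_{2}^{(1)} = 1.675322 + (1.675322 − 1.672671)/3 = 1.676206
T_{2}^{(2)} = 1.676206 + (1.676206 − 1.676162)/15 = 1.676209

1.6762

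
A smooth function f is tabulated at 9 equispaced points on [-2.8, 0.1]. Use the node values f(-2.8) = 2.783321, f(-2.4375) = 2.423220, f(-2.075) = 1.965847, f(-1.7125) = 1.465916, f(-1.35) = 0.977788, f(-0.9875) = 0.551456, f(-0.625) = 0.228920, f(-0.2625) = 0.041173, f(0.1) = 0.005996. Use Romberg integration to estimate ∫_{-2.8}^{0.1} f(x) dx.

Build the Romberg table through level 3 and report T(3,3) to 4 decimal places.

3.2700

T(0,0) (trapezoid, 1 panel, h=2.9000): 4.044510
T(1,0) (trapezoid, 2 panels, h=1.4500): 3.440047
T(2,0) (trapezoid, 4 panels, h=0.7250): 3.311230
T(3,0) (trapezoid, 8 panels, h=0.3625): 3.280255
T(1,1) = 3.440047 + (3.440047 − 4.044510)/3 = 3.238559
T(2,1) = 3.311230 + (3.311230 − 3.440047)/3 = 3.268291
T(3,1) = 3.280255 + (3.280255 − 3.311230)/3 = 3.269930
T(2,2) = 3.268291 + (3.268291 − 3.238559)/15 = 3.270273
T(3,2) = 3.269930 + (3.269930 − 3.268291)/15 = 3.270039
T(3,3) = 3.270039 + (3.270039 − 3.270273)/63 = 3.270035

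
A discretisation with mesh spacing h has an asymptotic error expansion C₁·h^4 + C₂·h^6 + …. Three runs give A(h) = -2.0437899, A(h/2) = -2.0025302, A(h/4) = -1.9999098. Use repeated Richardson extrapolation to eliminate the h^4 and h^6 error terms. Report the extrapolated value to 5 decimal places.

First eliminate the h^4 term (factor 2^4 = 16):
  B₁ = (16·(-2.0025302) − (-2.0437899))/15 = -1.9997796
  B₂ = (16·(-1.9999098) − (-2.0025302))/15 = -1.9997351
Then eliminate the h^6 term (factor 2^6 = 64):
  (64·(-1.9997351) − (-1.9997796))/63 = -1.9997344

-1.99973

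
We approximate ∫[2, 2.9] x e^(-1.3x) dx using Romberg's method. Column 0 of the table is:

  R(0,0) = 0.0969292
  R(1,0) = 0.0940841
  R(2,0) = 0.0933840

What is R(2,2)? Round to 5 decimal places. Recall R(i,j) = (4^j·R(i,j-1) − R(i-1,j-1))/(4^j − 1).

0.09315

Richardson extrapolation on the trapezoidal column (denominator 4−1=3):
R(1,1) = (4·0.0940841 − 0.0969292) / 3 = 0.0931357
R(2,1) = (4·0.0933840 − 0.0940841) / 3 = 0.0931506
R(2,2) = (16·0.0931506 − 0.0931357) / 15 = 0.0931516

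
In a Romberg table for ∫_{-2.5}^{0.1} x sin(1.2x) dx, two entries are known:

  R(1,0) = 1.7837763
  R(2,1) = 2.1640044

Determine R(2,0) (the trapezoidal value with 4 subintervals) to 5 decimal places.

From R(2,1) = (4·R(2,0) − R(1,0))/3, solve for R(2,0):
4·R(2,0) = 3·2.1640044 + 1.7837763 = 8.2757895
R(2,0) = 2.0689474

2.06895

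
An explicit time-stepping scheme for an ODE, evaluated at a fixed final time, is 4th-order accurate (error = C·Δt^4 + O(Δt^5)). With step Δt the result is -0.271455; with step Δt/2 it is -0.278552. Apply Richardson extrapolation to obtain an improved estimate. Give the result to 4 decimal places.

The leading error scales as Δt^4; refining by a factor of 2 reduces it by 2^4 = 16.
Extrapolated value = (16·A(Δt/2) − A(Δt)) / (16 − 1)
= (16·(-0.278552) − (-0.271455)) / 15
= -4.185377 / 15 = -0.279025

-0.2790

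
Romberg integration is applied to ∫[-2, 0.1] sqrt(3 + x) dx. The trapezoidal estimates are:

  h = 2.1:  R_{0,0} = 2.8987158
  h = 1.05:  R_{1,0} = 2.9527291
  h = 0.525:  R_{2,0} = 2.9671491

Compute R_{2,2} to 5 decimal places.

2.97204

Richardson extrapolation on the trapezoidal column (denominator 4−1=3):
R_{1,1} = (4·2.9527291 − 2.8987158) / 3 = 2.9707335
R_{2,1} = (4·2.9671491 − 2.9527291) / 3 = 2.9719558
R_{2,2} = (16·2.9719558 − 2.9707335) / 15 = 2.9720373
(Column j=1 coincides with Simpson's rule on the same nodes.)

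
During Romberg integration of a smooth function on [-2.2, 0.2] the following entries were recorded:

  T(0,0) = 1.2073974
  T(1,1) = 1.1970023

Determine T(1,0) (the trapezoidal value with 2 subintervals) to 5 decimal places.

From T(1,1) = (4·T(1,0) − T(0,0))/3, solve for T(1,0):
4·T(1,0) = 3·1.1970023 + 1.2073974 = 4.7984043
T(1,0) = 1.1996011

1.19960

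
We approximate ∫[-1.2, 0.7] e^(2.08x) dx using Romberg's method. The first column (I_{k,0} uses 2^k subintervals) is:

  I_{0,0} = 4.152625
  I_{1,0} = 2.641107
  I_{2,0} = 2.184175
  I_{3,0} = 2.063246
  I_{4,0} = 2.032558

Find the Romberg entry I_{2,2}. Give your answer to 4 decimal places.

2.0248

Richardson extrapolation on the trapezoidal column (denominator 4−1=3):
I_{1,1} = 2.641107 + (2.641107 − 4.152625)/3 = 2.137268
I_{2,1} = (4·2.184175 − 2.641107) / 3 = 2.031864
I_{2,2} = (16·2.031864 − 2.137268) / 15 = 2.024837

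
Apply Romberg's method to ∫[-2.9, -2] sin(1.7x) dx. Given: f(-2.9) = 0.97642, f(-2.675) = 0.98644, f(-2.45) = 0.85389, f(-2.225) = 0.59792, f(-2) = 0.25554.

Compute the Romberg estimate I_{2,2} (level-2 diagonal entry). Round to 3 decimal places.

I_{0,0} (trapezoid, 1 panel, h=0.9000): 0.55438
I_{1,0} (trapezoid, 2 panels, h=0.4500): 0.66144
I_{2,0} (trapezoid, 4 panels, h=0.2250): 0.68720
I_{1,1} = 0.66144 + (0.66144 − 0.55438)/3 = 0.69713
I_{2,1} = 0.68720 + (0.68720 − 0.66144)/3 = 0.69579
I_{2,2} = 0.69579 + (0.69579 − 0.69713)/15 = 0.69570

0.696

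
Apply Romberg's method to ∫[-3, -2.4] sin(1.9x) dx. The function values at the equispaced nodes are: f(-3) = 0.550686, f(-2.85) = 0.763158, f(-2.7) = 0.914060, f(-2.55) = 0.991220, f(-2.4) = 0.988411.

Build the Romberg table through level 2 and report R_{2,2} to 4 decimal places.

0.5192

R_{0,0} (trapezoid, 1 panel, h=0.6000): 0.461729
R_{1,0} (trapezoid, 2 panels, h=0.3000): 0.505083
R_{2,0} (trapezoid, 4 panels, h=0.1500): 0.515698
R_{1,1} = 0.505083 + (0.505083 − 0.461729)/3 = 0.519534
R_{2,1} = 0.515698 + (0.515698 − 0.505083)/3 = 0.519236
R_{2,2} = 0.519236 + (0.519236 − 0.519534)/15 = 0.519216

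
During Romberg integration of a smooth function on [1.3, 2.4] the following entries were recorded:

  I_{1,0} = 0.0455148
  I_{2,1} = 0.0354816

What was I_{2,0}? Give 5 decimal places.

From I_{2,1} = (4·I_{2,0} − I_{1,0})/3, solve for I_{2,0}:
4·I_{2,0} = 3·0.0354816 + 0.0455148 = 0.1519596
I_{2,0} = 0.0379899

0.03799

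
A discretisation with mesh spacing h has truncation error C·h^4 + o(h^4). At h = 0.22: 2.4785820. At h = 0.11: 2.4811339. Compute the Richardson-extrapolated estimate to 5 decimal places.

2.48130

Extrapolated value = (16·A(h/2) − A(h)) / (16 − 1)
= (16·2.4811339 − 2.4785820) / 15
= 37.2195604 / 15 = 2.4813040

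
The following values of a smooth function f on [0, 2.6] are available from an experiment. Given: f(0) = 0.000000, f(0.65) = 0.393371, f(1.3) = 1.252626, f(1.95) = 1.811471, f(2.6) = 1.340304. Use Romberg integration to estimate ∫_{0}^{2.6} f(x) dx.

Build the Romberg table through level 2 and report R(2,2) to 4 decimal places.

2.7435

R(0,0) (trapezoid, 1 panel, h=2.6000): 1.742395
R(1,0) (trapezoid, 2 panels, h=1.3000): 2.499611
R(2,0) (trapezoid, 4 panels, h=0.6500): 2.682953
R(1,1) = 2.499611 + (2.499611 − 1.742395)/3 = 2.752016
R(2,1) = 2.682953 + (2.682953 − 2.499611)/3 = 2.744067
R(2,2) = 2.744067 + (2.744067 − 2.752016)/15 = 2.743537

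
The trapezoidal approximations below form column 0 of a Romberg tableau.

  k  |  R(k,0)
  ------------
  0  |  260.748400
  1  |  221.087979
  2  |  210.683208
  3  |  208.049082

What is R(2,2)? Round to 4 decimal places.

207.1714

R(1,1) = 221.087979 + (221.087979 − 260.748400)/3 = 207.867839
R(2,1) = 210.683208 + (210.683208 − 221.087979)/3 = 207.214951
R(2,2) = (16·207.214951 − 207.867839) / 15 = 207.171425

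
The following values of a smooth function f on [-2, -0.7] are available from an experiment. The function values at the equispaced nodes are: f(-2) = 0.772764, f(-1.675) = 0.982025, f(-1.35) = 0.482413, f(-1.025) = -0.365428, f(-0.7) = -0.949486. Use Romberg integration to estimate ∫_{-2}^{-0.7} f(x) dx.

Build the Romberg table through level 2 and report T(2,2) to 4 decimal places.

0.3508

T(0,0) (trapezoid, 1 panel, h=1.3000): -0.114869
T(1,0) (trapezoid, 2 panels, h=0.6500): 0.256134
T(2,0) (trapezoid, 4 panels, h=0.3250): 0.328461
T(1,1) = 0.256134 + (0.256134 − (-0.114869))/3 = 0.379802
T(2,1) = 0.328461 + (0.328461 − 0.256134)/3 = 0.352570
T(2,2) = 0.352570 + (0.352570 − 0.379802)/15 = 0.350755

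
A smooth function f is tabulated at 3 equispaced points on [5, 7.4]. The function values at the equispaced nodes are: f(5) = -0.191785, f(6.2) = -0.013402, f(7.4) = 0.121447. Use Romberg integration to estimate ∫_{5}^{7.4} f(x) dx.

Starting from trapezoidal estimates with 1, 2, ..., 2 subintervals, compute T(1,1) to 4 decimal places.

T(0,0) (trapezoid, 1 panel, h=2.4000): -0.084406
T(1,0) (trapezoid, 2 panels, h=1.2000): -0.058285
T(1,1) = -0.058285 + (-0.058285 − (-0.084406))/3 = -0.049578

-0.0496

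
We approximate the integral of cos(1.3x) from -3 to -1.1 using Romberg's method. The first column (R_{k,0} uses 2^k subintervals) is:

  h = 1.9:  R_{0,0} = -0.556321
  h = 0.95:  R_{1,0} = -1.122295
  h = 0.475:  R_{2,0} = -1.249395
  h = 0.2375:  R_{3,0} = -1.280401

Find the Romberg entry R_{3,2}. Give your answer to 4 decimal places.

Richardson extrapolation on the trapezoidal column (denominator 4−1=3):
R_{2,1} = -1.249395 + (-1.249395 − (-1.122295))/3 = -1.291762
R_{3,1} = (4·(-1.280401) − (-1.249395)) / 3 = -1.290736
R_{3,2} = -1.290736 + (-1.290736 − (-1.291762))/15 = -1.290668

-1.2907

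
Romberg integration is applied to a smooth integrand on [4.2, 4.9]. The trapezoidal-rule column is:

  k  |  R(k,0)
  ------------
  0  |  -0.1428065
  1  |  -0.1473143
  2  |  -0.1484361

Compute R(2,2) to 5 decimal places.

-0.14881

Richardson extrapolation on the trapezoidal column (denominator 4−1=3):
R(1,1) = -0.1473143 + (-0.1473143 − (-0.1428065))/3 = -0.1488169
R(2,1) = (4·(-0.1484361) − (-0.1473143)) / 3 = -0.1488100
R(2,2) = (16·(-0.1488100) − (-0.1488169)) / 15 = -0.1488095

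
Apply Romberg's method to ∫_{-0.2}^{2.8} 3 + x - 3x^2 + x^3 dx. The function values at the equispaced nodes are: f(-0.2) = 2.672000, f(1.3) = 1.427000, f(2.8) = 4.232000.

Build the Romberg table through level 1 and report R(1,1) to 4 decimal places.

R(0,0) (trapezoid, 1 panel, h=3.0000): 10.356000
R(1,0) (trapezoid, 2 panels, h=1.5000): 7.318500
R(1,1) = 7.318500 + (7.318500 − 10.356000)/3 = 6.306000

6.3060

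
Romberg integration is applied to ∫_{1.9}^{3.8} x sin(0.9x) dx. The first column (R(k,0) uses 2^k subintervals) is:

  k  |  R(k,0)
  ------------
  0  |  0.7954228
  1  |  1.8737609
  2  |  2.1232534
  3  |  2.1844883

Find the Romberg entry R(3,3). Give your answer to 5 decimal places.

2.20480

Richardson extrapolation on the trapezoidal column (denominator 4−1=3):
R(1,1) = 1.8737609 + (1.8737609 − 0.7954228)/3 = 2.2332069
R(2,1) = 2.1232534 + (2.1232534 − 1.8737609)/3 = 2.2064176
R(3,1) = (4·2.1844883 − 2.1232534) / 3 = 2.2048999
R(2,2) = 2.2064176 + (2.2064176 − 2.2332069)/15 = 2.2046316
R(3,2) = 2.2048999 + (2.2048999 − 2.2064176)/15 = 2.2047987
R(3,3) = (64·2.2047987 − 2.2046316) / 63 = 2.2048014
(Column j=1 coincides with Simpson's rule on the same nodes.)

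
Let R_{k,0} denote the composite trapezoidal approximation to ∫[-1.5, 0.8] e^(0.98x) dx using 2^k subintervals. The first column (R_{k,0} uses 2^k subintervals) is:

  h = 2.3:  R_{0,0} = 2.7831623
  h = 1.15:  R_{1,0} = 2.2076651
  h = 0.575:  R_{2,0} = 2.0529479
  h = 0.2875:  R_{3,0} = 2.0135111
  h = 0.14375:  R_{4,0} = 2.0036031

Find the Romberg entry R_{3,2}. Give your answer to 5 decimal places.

2.00030

R_{2,1} = (4·2.0529479 − 2.2076651) / 3 = 2.0013755
R_{3,1} = (4·2.0135111 − 2.0529479) / 3 = 2.0003655
R_{3,2} = 2.0003655 + (2.0003655 − 2.0013755)/15 = 2.0002982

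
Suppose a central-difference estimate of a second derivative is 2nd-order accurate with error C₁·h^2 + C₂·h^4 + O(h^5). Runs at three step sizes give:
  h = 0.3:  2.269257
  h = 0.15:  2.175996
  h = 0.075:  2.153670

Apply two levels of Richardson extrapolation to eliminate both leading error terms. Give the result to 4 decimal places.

First eliminate the h^2 term (factor 2^2 = 4):
  B₁ = (4·2.175996 − 2.269257)/3 = 2.144909
  B₂ = (4·2.153670 − 2.175996)/3 = 2.146228
Then eliminate the h^4 term (factor 2^4 = 16):
  (16·2.146228 − 2.144909)/15 = 2.146316

2.1463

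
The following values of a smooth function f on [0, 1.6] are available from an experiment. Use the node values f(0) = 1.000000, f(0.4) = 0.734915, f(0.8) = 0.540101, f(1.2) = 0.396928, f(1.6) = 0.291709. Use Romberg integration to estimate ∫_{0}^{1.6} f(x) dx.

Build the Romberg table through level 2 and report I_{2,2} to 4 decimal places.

0.9199

I_{0,0} (trapezoid, 1 panel, h=1.6000): 1.033367
I_{1,0} (trapezoid, 2 panels, h=0.8000): 0.948764
I_{2,0} (trapezoid, 4 panels, h=0.4000): 0.927119
I_{1,1} = 0.948764 + (0.948764 − 1.033367)/3 = 0.920563
I_{2,1} = 0.927119 + (0.927119 − 0.948764)/3 = 0.919904
I_{2,2} = 0.919904 + (0.919904 − 0.920563)/15 = 0.919860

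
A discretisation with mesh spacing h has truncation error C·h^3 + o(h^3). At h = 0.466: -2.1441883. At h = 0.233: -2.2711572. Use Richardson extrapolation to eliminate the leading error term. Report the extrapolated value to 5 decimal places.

The leading error scales as h^3; refining by a factor of 2 reduces it by 2^3 = 8.
Extrapolated value = (8·A(h/2) − A(h)) / (8 − 1)
= (8·(-2.2711572) − (-2.1441883)) / 7
= -16.0250693 / 7 = -2.2892956

-2.28930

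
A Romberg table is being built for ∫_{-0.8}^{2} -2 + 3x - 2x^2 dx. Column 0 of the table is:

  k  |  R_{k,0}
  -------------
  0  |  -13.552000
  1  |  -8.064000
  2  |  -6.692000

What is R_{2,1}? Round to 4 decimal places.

R_{2,1} = -6.692000 + (-6.692000 − (-8.064000))/3 = -6.234667
(Column j=1 coincides with Simpson's rule on the same nodes.)

-6.2347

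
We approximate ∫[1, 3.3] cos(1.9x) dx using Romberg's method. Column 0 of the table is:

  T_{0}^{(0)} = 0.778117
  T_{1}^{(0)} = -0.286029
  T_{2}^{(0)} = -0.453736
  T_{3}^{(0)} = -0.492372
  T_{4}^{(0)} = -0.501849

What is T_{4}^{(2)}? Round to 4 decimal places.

T_{3}^{(1)} = (4·(-0.492372) − (-0.453736)) / 3 = -0.505251
T_{4}^{(1)} = -0.501849 + (-0.501849 − (-0.492372))/3 = -0.505008
T_{4}^{(2)} = -0.505008 + (-0.505008 − (-0.505251))/15 = -0.504992

-0.5050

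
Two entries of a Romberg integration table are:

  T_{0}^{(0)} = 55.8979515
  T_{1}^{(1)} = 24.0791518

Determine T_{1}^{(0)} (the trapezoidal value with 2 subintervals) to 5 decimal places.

32.03385

From T_{1}^{(1)} = (4·T_{1}^{(0)} − T_{0}^{(0)})/3, solve for T_{1}^{(0)}:
4·T_{1}^{(0)} = 3·24.0791518 + 55.8979515 = 128.1354069
T_{1}^{(0)} = 32.0338517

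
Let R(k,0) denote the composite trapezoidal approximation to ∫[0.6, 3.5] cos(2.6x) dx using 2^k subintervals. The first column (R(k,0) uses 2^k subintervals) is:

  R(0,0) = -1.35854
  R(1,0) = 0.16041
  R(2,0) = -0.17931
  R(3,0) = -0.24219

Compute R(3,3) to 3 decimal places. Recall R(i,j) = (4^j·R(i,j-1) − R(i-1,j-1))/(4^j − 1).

-0.260

Richardson extrapolation on the trapezoidal column (denominator 4−1=3):
R(1,1) = (4·0.16041 − (-1.35854)) / 3 = 0.66673
R(2,1) = (4·(-0.17931) − 0.16041) / 3 = -0.29255
R(3,1) = (4·(-0.24219) − (-0.17931)) / 3 = -0.26315
R(2,2) = -0.29255 + (-0.29255 − 0.66673)/15 = -0.35650
R(3,2) = (16·(-0.26315) − (-0.29255)) / 15 = -0.26119
R(3,3) = -0.26119 + (-0.26119 − (-0.35650))/63 = -0.25968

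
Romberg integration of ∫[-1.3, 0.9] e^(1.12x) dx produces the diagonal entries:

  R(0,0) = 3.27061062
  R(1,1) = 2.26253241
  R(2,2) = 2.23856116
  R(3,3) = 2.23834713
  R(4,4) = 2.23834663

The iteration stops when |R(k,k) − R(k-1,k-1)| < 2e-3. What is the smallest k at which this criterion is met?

|R(1,1) − R(0,0)| = 1.00807821 ≥ 2e-3
|R(2,2) − R(1,1)| = 0.02397125 ≥ 2e-3
|R(3,3) − R(2,2)| = 0.00021403 < 2e-3

k = 3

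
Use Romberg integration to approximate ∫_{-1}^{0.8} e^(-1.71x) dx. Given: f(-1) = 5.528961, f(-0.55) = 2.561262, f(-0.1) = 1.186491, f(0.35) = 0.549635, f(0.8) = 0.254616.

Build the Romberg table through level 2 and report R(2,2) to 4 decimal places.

3.0854

R(0,0) (trapezoid, 1 panel, h=1.8000): 5.205219
R(1,0) (trapezoid, 2 panels, h=0.9000): 3.670452
R(2,0) (trapezoid, 4 panels, h=0.4500): 3.235129
R(1,1) = 3.670452 + (3.670452 − 5.205219)/3 = 3.158863
R(2,1) = 3.235129 + (3.235129 − 3.670452)/3 = 3.090021
R(2,2) = 3.090021 + (3.090021 − 3.158863)/15 = 3.085432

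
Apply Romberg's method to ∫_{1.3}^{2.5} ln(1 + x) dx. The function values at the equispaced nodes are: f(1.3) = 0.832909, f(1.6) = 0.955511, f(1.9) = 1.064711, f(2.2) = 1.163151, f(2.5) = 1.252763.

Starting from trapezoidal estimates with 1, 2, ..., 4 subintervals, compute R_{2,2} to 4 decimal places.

R_{0,0} (trapezoid, 1 panel, h=1.2000): 1.251403
R_{1,0} (trapezoid, 2 panels, h=0.6000): 1.264528
R_{2,0} (trapezoid, 4 panels, h=0.3000): 1.267863
R_{1,1} = 1.264528 + (1.264528 − 1.251403)/3 = 1.268903
R_{2,1} = 1.267863 + (1.267863 − 1.264528)/3 = 1.268975
R_{2,2} = 1.268975 + (1.268975 − 1.268903)/15 = 1.268980

1.2690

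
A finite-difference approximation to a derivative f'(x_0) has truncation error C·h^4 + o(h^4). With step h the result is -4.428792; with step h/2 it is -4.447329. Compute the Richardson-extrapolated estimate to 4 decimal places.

-4.4486

The leading error scales as h^4; refining by a factor of 2 reduces it by 2^4 = 16.
Extrapolated value = (16·A(h/2) − A(h)) / (16 − 1)
= (16·(-4.447329) − (-4.428792)) / 15
= -66.728472 / 15 = -4.448565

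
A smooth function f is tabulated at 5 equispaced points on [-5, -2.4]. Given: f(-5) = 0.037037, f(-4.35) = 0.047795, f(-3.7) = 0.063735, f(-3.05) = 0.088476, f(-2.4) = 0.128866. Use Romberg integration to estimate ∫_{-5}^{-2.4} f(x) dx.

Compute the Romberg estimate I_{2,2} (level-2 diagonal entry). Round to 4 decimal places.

0.1816

I_{0,0} (trapezoid, 1 panel, h=2.6000): 0.215674
I_{1,0} (trapezoid, 2 panels, h=1.3000): 0.190692
I_{2,0} (trapezoid, 4 panels, h=0.6500): 0.183922
I_{1,1} = 0.190692 + (0.190692 − 0.215674)/3 = 0.182365
I_{2,1} = 0.183922 + (0.183922 − 0.190692)/3 = 0.181665
I_{2,2} = 0.181665 + (0.181665 − 0.182365)/15 = 0.181618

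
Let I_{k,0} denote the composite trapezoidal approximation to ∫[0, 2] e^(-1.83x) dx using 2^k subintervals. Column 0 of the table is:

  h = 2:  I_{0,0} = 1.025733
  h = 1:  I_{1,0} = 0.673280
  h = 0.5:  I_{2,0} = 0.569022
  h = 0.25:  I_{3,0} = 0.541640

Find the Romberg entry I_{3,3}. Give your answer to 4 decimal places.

Richardson extrapolation on the trapezoidal column (denominator 4−1=3):
I_{1,1} = 0.673280 + (0.673280 − 1.025733)/3 = 0.555796
I_{2,1} = (4·0.569022 − 0.673280) / 3 = 0.534269
I_{3,1} = (4·0.541640 − 0.569022) / 3 = 0.532513
I_{2,2} = (16·0.534269 − 0.555796) / 15 = 0.532834
I_{3,2} = (16·0.532513 − 0.534269) / 15 = 0.532396
I_{3,3} = 0.532396 + (0.532396 − 0.532834)/63 = 0.532389

0.5324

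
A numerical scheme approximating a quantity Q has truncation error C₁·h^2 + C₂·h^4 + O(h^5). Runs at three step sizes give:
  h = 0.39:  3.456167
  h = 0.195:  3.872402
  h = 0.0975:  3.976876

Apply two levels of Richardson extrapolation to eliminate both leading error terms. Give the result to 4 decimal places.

4.0117

First eliminate the h^2 term (factor 2^2 = 4):
  B₁ = (4·3.872402 − 3.456167)/3 = 4.011147
  B₂ = (4·3.976876 − 3.872402)/3 = 4.011701
Then eliminate the h^4 term (factor 2^4 = 16):
  (16·4.011701 − 4.011147)/15 = 4.011738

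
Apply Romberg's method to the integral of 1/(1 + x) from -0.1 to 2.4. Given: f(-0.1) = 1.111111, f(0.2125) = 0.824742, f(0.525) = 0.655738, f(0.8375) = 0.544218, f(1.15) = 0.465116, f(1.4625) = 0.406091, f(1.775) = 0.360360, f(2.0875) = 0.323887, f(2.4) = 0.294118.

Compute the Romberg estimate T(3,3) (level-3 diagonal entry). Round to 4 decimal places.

1.3292

T(0,0) (trapezoid, 1 panel, h=2.5000): 1.756536
T(1,0) (trapezoid, 2 panels, h=1.2500): 1.459663
T(2,0) (trapezoid, 4 panels, h=0.6250): 1.364893
T(3,0) (trapezoid, 8 panels, h=0.3125): 1.338365
T(1,1) = 1.459663 + (1.459663 − 1.756536)/3 = 1.360705
T(2,1) = 1.364893 + (1.364893 − 1.459663)/3 = 1.333303
T(3,1) = 1.338365 + (1.338365 − 1.364893)/3 = 1.329522
T(2,2) = 1.333303 + (1.333303 − 1.360705)/15 = 1.331476
T(3,2) = 1.329522 + (1.329522 − 1.333303)/15 = 1.329270
T(3,3) = 1.329270 + (1.329270 − 1.331476)/63 = 1.329235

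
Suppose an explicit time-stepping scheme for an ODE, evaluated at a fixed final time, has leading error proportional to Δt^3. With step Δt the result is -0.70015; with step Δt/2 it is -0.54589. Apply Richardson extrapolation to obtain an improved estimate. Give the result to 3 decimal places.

-0.524

The leading error scales as Δt^3; refining by a factor of 2 reduces it by 2^3 = 8.
Extrapolated value = (8·A(Δt/2) − A(Δt)) / (8 − 1)
= (8·(-0.54589) − (-0.70015)) / 7
= -3.66697 / 7 = -0.52385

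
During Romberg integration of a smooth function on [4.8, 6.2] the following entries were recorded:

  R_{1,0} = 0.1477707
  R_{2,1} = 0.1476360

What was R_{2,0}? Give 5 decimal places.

0.14767

From R_{2,1} = (4·R_{2,0} − R_{1,0})/3, solve for R_{2,0}:
4·R_{2,0} = 3·0.1476360 + 0.1477707 = 0.5906787
R_{2,0} = 0.1476697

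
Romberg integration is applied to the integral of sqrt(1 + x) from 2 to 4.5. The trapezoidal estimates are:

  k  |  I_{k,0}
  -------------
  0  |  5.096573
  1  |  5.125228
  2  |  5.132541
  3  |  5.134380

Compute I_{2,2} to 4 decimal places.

5.1350

Richardson extrapolation on the trapezoidal column (denominator 4−1=3):
I_{1,1} = (4·5.125228 − 5.096573) / 3 = 5.134780
I_{2,1} = 5.132541 + (5.132541 − 5.125228)/3 = 5.134979
I_{2,2} = 5.134979 + (5.134979 − 5.134780)/15 = 5.134992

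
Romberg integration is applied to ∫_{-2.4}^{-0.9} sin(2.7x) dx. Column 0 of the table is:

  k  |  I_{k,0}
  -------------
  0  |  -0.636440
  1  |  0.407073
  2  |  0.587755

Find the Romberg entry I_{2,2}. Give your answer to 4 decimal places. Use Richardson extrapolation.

0.6409

I_{1,1} = 0.407073 + (0.407073 − (-0.636440))/3 = 0.754911
I_{2,1} = (4·0.587755 − 0.407073) / 3 = 0.647982
I_{2,2} = 0.647982 + (0.647982 − 0.754911)/15 = 0.640853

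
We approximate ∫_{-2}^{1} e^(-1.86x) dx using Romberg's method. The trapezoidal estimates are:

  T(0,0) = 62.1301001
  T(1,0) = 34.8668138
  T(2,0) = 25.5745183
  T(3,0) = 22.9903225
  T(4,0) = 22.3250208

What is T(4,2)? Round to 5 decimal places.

22.10154

Richardson extrapolation on the trapezoidal column (denominator 4−1=3):
T(3,1) = 22.9903225 + (22.9903225 − 25.5745183)/3 = 22.1289239
T(4,1) = (4·22.3250208 − 22.9903225) / 3 = 22.1032536
T(4,2) = (16·22.1032536 − 22.1289239) / 15 = 22.1015422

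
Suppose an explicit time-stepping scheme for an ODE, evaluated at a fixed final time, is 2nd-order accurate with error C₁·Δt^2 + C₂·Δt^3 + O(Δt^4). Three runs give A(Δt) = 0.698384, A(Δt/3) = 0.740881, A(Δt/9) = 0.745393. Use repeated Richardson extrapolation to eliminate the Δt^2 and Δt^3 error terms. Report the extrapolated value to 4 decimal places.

0.7459

First eliminate the Δt^2 term (factor 3^2 = 9):
  B₁ = (9·0.740881 − 0.698384)/8 = 0.746193
  B₂ = (9·0.745393 − 0.740881)/8 = 0.745957
Then eliminate the Δt^3 term (factor 3^3 = 27):
  (27·0.745957 − 0.746193)/26 = 0.745948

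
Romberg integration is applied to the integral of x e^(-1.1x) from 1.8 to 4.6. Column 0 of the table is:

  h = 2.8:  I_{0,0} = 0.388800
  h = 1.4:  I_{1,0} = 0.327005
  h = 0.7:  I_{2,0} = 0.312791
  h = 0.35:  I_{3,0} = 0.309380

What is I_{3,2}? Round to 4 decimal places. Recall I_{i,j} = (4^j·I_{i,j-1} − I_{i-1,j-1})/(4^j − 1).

0.3083

Richardson extrapolation on the trapezoidal column (denominator 4−1=3):
I_{2,1} = 0.312791 + (0.312791 − 0.327005)/3 = 0.308053
I_{3,1} = (4·0.309380 − 0.312791) / 3 = 0.308243
I_{3,2} = 0.308243 + (0.308243 − 0.308053)/15 = 0.308256
(Column j=1 coincides with Simpson's rule on the same nodes.)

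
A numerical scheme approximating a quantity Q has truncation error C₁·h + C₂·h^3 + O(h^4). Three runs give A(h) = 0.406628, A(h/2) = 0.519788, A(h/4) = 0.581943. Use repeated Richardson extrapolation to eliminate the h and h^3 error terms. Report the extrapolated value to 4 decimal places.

0.6457

First eliminate the h term (factor 2^1 = 2):
  B₁ = (2·0.519788 − 0.406628)/1 = 0.632948
  B₂ = (2·0.581943 − 0.519788)/1 = 0.644098
Then eliminate the h^3 term (factor 2^3 = 8):
  (8·0.644098 − 0.632948)/7 = 0.645691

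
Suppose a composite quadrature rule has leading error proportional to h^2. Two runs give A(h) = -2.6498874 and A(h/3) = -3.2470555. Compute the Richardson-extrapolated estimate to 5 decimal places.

The leading error scales as h^2; refining by a factor of 3 reduces it by 3^2 = 9.
Extrapolated value = (9·A(h/3) − A(h)) / (9 − 1)
= (9·(-3.2470555) − (-2.6498874)) / 8
= -26.5736121 / 8 = -3.3217015

-3.32170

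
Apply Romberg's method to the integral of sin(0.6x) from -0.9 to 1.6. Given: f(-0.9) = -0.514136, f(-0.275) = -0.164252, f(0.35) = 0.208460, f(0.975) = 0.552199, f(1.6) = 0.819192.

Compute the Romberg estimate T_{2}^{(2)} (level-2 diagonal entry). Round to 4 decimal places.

0.4736

T_{0}^{(0)} (trapezoid, 1 panel, h=2.5000): 0.381320
T_{1}^{(0)} (trapezoid, 2 panels, h=1.2500): 0.451235
T_{2}^{(0)} (trapezoid, 4 panels, h=0.6250): 0.468084
T_{1}^{(1)} = 0.451235 + (0.451235 − 0.381320)/3 = 0.474540
T_{2}^{(1)} = 0.468084 + (0.468084 − 0.451235)/3 = 0.473700
T_{2}^{(2)} = 0.473700 + (0.473700 − 0.474540)/15 = 0.473644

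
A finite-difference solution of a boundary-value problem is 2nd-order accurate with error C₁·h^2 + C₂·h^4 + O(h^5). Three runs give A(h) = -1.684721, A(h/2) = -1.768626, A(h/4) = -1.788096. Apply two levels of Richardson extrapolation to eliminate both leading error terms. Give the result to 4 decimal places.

First eliminate the h^2 term (factor 2^2 = 4):
  B₁ = (4·(-1.768626) − (-1.684721))/3 = -1.796594
  B₂ = (4·(-1.788096) − (-1.768626))/3 = -1.794586
Then eliminate the h^4 term (factor 2^4 = 16):
  (16·(-1.794586) − (-1.796594))/15 = -1.794452

-1.7945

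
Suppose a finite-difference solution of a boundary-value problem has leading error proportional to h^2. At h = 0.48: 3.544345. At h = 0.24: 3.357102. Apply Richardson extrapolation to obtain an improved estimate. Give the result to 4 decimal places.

The leading error scales as h^2; refining by a factor of 2 reduces it by 2^2 = 4.
Extrapolated value = (4·A(h/2) − A(h)) / (4 − 1)
= (4·3.357102 − 3.544345) / 3
= 9.884063 / 3 = 3.294688

3.2947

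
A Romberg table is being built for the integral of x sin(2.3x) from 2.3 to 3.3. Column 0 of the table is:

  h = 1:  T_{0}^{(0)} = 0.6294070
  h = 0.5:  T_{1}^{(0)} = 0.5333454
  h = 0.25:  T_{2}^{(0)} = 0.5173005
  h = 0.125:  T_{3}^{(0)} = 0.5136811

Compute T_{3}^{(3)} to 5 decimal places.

Richardson extrapolation on the trapezoidal column (denominator 4−1=3):
T_{1}^{(1)} = 0.5333454 + (0.5333454 − 0.6294070)/3 = 0.5013249
T_{2}^{(1)} = (4·0.5173005 − 0.5333454) / 3 = 0.5119522
T_{3}^{(1)} = (4·0.5136811 − 0.5173005) / 3 = 0.5124746
T_{2}^{(2)} = (16·0.5119522 − 0.5013249) / 15 = 0.5126607
T_{3}^{(2)} = 0.5124746 + (0.5124746 − 0.5119522)/15 = 0.5125094
T_{3}^{(3)} = (64·0.5125094 − 0.5126607) / 63 = 0.5125070

0.51251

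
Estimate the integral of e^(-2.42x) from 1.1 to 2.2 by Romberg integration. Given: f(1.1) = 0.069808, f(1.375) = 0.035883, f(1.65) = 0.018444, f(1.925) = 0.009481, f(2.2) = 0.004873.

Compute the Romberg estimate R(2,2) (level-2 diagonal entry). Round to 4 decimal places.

0.0268

R(0,0) (trapezoid, 1 panel, h=1.1000): 0.041075
R(1,0) (trapezoid, 2 panels, h=0.5500): 0.030681
R(2,0) (trapezoid, 4 panels, h=0.2750): 0.027816
R(1,1) = 0.030681 + (0.030681 − 0.041075)/3 = 0.027216
R(2,1) = 0.027816 + (0.027816 − 0.030681)/3 = 0.026861
R(2,2) = 0.026861 + (0.026861 − 0.027216)/15 = 0.026837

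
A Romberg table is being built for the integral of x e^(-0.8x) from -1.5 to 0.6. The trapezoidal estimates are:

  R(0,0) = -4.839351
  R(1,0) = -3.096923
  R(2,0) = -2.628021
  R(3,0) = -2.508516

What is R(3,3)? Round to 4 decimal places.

R(1,1) = (4·(-3.096923) − (-4.839351)) / 3 = -2.516114
R(2,1) = -2.628021 + (-2.628021 − (-3.096923))/3 = -2.471720
R(3,1) = -2.508516 + (-2.508516 − (-2.628021))/3 = -2.468681
R(2,2) = (16·(-2.471720) − (-2.516114)) / 15 = -2.468760
R(3,2) = (16·(-2.468681) − (-2.471720)) / 15 = -2.468478
R(3,3) = (64·(-2.468478) − (-2.468760)) / 63 = -2.468474

-2.4685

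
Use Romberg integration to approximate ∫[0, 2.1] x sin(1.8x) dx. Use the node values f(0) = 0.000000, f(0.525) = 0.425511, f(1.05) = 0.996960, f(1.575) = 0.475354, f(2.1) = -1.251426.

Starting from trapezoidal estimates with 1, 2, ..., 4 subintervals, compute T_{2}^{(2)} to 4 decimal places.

0.7474

T_{0}^{(0)} (trapezoid, 1 panel, h=2.1000): -1.313997
T_{1}^{(0)} (trapezoid, 2 panels, h=1.0500): 0.389809
T_{2}^{(0)} (trapezoid, 4 panels, h=0.5250): 0.667859
T_{1}^{(1)} = 0.389809 + (0.389809 − (-1.313997))/3 = 0.957744
T_{2}^{(1)} = 0.667859 + (0.667859 − 0.389809)/3 = 0.760542
T_{2}^{(2)} = 0.760542 + (0.760542 − 0.957744)/15 = 0.747395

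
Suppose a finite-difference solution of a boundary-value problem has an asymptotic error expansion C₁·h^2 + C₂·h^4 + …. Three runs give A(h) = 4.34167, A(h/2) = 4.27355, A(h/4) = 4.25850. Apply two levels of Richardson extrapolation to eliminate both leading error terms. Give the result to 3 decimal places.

4.254

First eliminate the h^2 term (factor 2^2 = 4):
  B₁ = (4·4.27355 − 4.34167)/3 = 4.25084
  B₂ = (4·4.25850 − 4.27355)/3 = 4.25348
Then eliminate the h^4 term (factor 2^4 = 16):
  (16·4.25348 − 4.25084)/15 = 4.25366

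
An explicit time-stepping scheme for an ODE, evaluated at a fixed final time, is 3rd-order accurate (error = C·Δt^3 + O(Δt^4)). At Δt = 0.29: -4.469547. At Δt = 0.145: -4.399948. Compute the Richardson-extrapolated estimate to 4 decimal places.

-4.3900

Extrapolated value = (8·A(Δt/2) − A(Δt)) / (8 − 1)
= (8·(-4.399948) − (-4.469547)) / 7
= -30.730037 / 7 = -4.390005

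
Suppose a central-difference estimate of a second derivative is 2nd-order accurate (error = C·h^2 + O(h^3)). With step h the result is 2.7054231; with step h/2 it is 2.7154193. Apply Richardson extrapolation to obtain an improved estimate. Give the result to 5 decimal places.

2.71875

Extrapolated value = (4·A(h/2) − A(h)) / (4 − 1)
= (4·2.7154193 − 2.7054231) / 3
= 8.1562541 / 3 = 2.7187514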